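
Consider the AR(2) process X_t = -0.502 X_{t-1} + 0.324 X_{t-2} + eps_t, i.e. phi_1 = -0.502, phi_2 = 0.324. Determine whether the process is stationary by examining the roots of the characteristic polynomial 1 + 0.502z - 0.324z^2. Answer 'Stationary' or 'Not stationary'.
\text{Stationary}

The AR(p) characteristic polynomial is P(z) = 1 + 0.502z - 0.324z^2.
Stationarity requires all roots to lie outside the unit circle, i.e. |z| > 1 for every root.
Set 1 + (0.502) z + (-0.324) z^2 = 0, i.e. a z^2 + b z + c = 0 with a = -0.324, b = 0.502, c = 1.
Discriminant D = b^2 - 4ac = (0.502)^2 - 4*(-0.324)*1 = 0.252004 - (-1.296) = 1.548004.
D >= 0, so the roots are real: z = (-b +/- sqrt(D)) / (2a) = (-0.502 +/- 1.244188) / (-0.648).
  z_1 = (-0.502 + 1.244188) / (-0.648) = -1.1454,   |z_1| = 1.1454.
  z_2 = (-0.502 - 1.244188) / (-0.648) = 2.6947,   |z_2| = 2.6947.
Moduli of all roots: 1.1454, 2.6947.
All moduli strictly greater than 1? Yes.
Verdict: Stationary.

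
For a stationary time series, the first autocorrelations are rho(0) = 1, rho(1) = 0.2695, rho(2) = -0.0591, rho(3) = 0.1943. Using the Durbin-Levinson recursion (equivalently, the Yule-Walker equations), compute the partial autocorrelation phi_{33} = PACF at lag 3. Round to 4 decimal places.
\phi_{33} = 0.2760

The PACF at lag k is phi_{kk}, the last component of the solution
to the Yule-Walker system G_k phi = r_k where
  (G_k)_{ij} = rho(|i - j|), (r_k)_i = rho(i), i,j = 1..k.
Equivalently, Durbin-Levinson gives phi_{kk} iteratively:
  phi_{11} = rho(1)
  phi_{kk} = [rho(k) - sum_{j=1..k-1} phi_{k-1,j} rho(k-j)]
            / [1 - sum_{j=1..k-1} phi_{k-1,j} rho(j)],
  phi_{k,j} = phi_{k-1,j} - phi_{kk} phi_{k-1,k-j},  j = 1..k-1.
Step k = 1:
  phi_11 = rho(1) = 0.2695.
Step k = 2:
  phi_22 = [rho(2) - phi_11 rho(1)] / [1 - phi_11 rho(1)] = [-0.0591 - (0.2695)(0.2695)] / [1 - (0.2695)(0.2695)]
         = -0.13173025 / 0.92736975 = -0.142047.
  Update: phi_21 = phi_11 - phi_22 phi_11 = 0.2695 - (-0.142047)(0.2695) = 0.307782.
Step k = 3:
  phi_33 = [rho(3) - phi_21 rho(2) - phi_22 rho(1)] / [1 - phi_21 rho(1) - phi_22 rho(2)]
    numerator   = 0.1943 - (0.307782)(-0.0591) - (-0.142047)(0.2695) = 0.25077161
    denominator = 1 - (0.307782)(0.2695) - (-0.142047)(-0.0591) = 0.90865784
  phi_33 = 0.25077161 / 0.90865784 = 0.276.
Therefore phi_{33} = 0.2760.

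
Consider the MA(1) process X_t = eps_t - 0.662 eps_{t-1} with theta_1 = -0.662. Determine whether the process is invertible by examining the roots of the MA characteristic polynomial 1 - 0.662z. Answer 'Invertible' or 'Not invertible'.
\text{Invertible}

The MA(q) characteristic polynomial is P(z) = 1 - 0.662z.
Invertibility requires all roots to lie outside the unit circle, i.e. |z| > 1 for every root.
This is linear in z: 1 + (-0.662) z = 0  =>  z = -1/(-0.662) = 1.510574,  |z| = 1.510574.
Moduli of all roots: 1.5106.
All moduli strictly greater than 1? Yes.
Verdict: Invertible.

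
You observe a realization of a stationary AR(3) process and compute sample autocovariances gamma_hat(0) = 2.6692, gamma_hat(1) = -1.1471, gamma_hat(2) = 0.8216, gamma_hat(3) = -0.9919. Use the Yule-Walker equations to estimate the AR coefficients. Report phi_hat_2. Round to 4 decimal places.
\hat\phi_{2} = 0.0620

The Yule-Walker equations for an AR(p) process read, in matrix form,
  Gamma_p phi = r_p,   with   (Gamma_p)_{ij} = gamma(|i - j|),
                       (r_p)_i = gamma(i),   i,j = 1..p.
Substitute the sample gammas (Toeplitz matrix and right-hand side of size 3):
  Gamma_p = [[2.6692, -1.1471, 0.8216], [-1.1471, 2.6692, -1.1471], [0.8216, -1.1471, 2.6692]]
  r_p     = [-1.1471, 0.8216, -0.9919]
Written out (R1..R3):
  (R1) 2.6692 phi_1 - 1.1471 phi_2 + 0.8216 phi_3 = -1.1471
  (R2) -1.1471 phi_1 + 2.6692 phi_2 - 1.1471 phi_3 = 0.8216
  (R3) 0.8216 phi_1 - 1.1471 phi_2 + 2.6692 phi_3 = -0.9919
Gaussian elimination:
  R2 <- R2 - (-1.1471/2.6692) R1 = R2 - (-0.429754) R1:  2.176229 phi_2 - 0.794014 phi_3 = 0.328629
  R3 <- R3 - (0.8216/2.6692) R1 = R3 - (0.307808) R1:  -0.794014 phi_2 + 2.416305 phi_3 = -0.638814
  R3 <- R3 - (-0.794014/2.176229) R2 = R3 - (-0.364858) R2:  2.126603 phi_3 = -0.518911
Back-substitution:
  phi_hat_3 = -0.518911 / 2.126603 = -0.244009
  phi_hat_2 = (0.328629 - (-0.794014)(-0.244009)) / 2.176229 = 0.06198
  phi_hat_1 = (-1.1471 - (-1.1471)(0.06198) - (0.8216)(-0.244009)) / 2.6692 = -0.32801
So phi_hat = [-0.3280, 0.0620, -0.2440].
Therefore phi_hat_2 = 0.0620.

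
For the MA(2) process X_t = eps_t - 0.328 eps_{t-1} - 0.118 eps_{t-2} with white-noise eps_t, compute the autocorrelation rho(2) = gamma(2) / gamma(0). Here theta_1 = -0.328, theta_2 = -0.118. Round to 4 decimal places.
\rho(2) = -0.1052

For an MA(q) process with theta_0 = 1, the autocovariance is
  gamma(k) = sigma^2 * sum_{i=0..q-k} theta_i * theta_{i+k},
and rho(k) = gamma(k) / gamma(0). Sigma^2 cancels.
  numerator   = (1)*(-0.118) = -0.118.
  denominator = (1)^2 + (-0.328)^2 + (-0.118)^2 = 1.121508.
  rho(2) = -0.118 / 1.121508 = -0.1052.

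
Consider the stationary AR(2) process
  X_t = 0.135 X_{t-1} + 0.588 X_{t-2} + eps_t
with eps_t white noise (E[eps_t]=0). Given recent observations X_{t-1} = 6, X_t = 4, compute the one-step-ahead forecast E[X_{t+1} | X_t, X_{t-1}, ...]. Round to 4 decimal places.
E[X_{t+1} \mid \mathcal F_t] = 4.0680

For an AR(p) model X_t = c + sum_i phi_i X_{t-i} + eps_t, the
one-step-ahead conditional mean is
  E[X_{t+1} | X_t, ...] = c + sum_i phi_i X_{t+1-i}.
Substitute known values:
  E[X_{t+1} | ...] = (0.135) * (4) + (0.588) * (6)
                   = 4.0680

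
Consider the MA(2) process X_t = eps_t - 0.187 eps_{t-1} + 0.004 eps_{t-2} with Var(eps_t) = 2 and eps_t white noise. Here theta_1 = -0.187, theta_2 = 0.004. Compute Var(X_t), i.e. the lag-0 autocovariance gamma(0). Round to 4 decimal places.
\gamma(0) = 2.0700

For an MA(q) process X_t = eps_t + sum_i theta_i eps_{t-i} with
Var(eps_t) = sigma^2, the variance is
  gamma(0) = sigma^2 * (1 + sum_i theta_i^2).
  sum_i theta_i^2 = (-0.187)^2 + (0.004)^2 = 0.034969 + 0.000016 = 0.034985.
  gamma(0) = 2 * (1 + 0.034985) = 2 * 1.034985 = 2.06997, which rounds to 2.0700.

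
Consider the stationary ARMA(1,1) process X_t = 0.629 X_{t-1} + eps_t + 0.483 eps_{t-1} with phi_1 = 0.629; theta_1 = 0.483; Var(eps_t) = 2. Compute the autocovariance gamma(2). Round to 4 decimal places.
\gamma(2) = 3.0179

Multiply the model equation by X_{t-k} and take expectations. With theta_0 = psi_0 = 1 and psi_j the MA(infinity) weights, this gives
  gamma(k) - sum_i phi_i gamma(k-i) = c_k,
  c_k = sigma^2 * sum_{j=k..q} theta_j psi_{j-k}   (c_k = 0 for k > q),
using gamma(-m) = gamma(m).
psi-weights needed (psi_j = theta_j + sum_i phi_i psi_{j-i}):
  psi_1 = theta_1 + phi_1 = 0.483 + (0.629) = 1.112
Right-hand sides:
  c_0 = sigma^2 (1 + theta_1 psi_1) = 2 * (1 + (0.483)(1.112)) = 2 * 1.537096 = 3.074192
  c_1 = sigma^2 theta_1 = 2 * (0.483) = 0.966
  c_2 = 0
Equations for k = 0 and k = 1 (AR order 1):
  gamma(0) = phi_1 gamma(1) + c_0
  gamma(1) = phi_1 gamma(0) + c_1
Substituting the second into the first: gamma(0) (1 - phi_1^2) = c_0 + phi_1 c_1, so
  gamma(0) = (c_0 + phi_1 c_1) / (1 - phi_1^2) = (3.074192 + (0.629)(0.966)) / (1 - (0.629)^2) = 3.681806 / 0.604359 = 6.092084.
  gamma(1) = phi_1 gamma(0) + c_1 = (0.629)(6.092084) + (0.966) = 4.797921.
For k = 2 (> q): gamma(2) = phi_1 gamma(1) = (0.629)(4.797921) = 3.017892.
Therefore gamma(2) = 3.0179 (to 4 decimal places).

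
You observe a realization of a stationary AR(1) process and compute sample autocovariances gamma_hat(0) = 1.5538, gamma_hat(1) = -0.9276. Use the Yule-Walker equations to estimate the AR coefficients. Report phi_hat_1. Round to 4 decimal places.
\hat\phi_{1} = -0.5970

The Yule-Walker equations for an AR(p) process read, in matrix form,
  Gamma_p phi = r_p,   with   (Gamma_p)_{ij} = gamma(|i - j|),
                       (r_p)_i = gamma(i),   i,j = 1..p.
Substitute the sample gammas (Toeplitz matrix and right-hand side of size 1):
  Gamma_p = [[1.5538]]
  r_p     = [-0.9276]
With p = 1 this is the single equation gamma(0) phi_1 = gamma(1):
  phi_hat_1 = gamma(1) / gamma(0) = -0.9276 / 1.5538 = -0.5970.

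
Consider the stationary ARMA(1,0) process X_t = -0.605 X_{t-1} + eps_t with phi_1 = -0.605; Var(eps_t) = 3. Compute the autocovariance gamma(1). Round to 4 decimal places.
\gamma(1) = -2.8629

Multiply the model equation by X_{t-k} and take expectations. With theta_0 = psi_0 = 1 and psi_j the MA(infinity) weights, this gives
  gamma(k) - sum_i phi_i gamma(k-i) = c_k,
  c_k = sigma^2 * sum_{j=k..q} theta_j psi_{j-k}   (c_k = 0 for k > q),
using gamma(-m) = gamma(m).
Pure AR (q = 0): c_0 = sigma^2 = 3, c_k = 0 for k >= 1.
Equations for k = 0 and k = 1 (AR order 1):
  gamma(0) = phi_1 gamma(1) + c_0
  gamma(1) = phi_1 gamma(0) + c_1
Substituting the second into the first: gamma(0) (1 - phi_1^2) = c_0 + phi_1 c_1, so
  gamma(0) = c_0 / (1 - phi_1^2) = 3 / (1 - (-0.605)^2) = 3 / 0.633975 = 4.732048.
  gamma(1) = phi_1 gamma(0) = (-0.605)(4.732048) = -2.862889.
Therefore gamma(1) = -2.8629 (to 4 decimal places).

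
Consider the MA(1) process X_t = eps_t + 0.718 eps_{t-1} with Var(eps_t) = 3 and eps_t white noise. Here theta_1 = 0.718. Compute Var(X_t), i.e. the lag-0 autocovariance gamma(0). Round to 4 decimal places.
\gamma(0) = 4.5466

For an MA(q) process X_t = eps_t + sum_i theta_i eps_{t-i} with
Var(eps_t) = sigma^2, the variance is
  gamma(0) = sigma^2 * (1 + sum_i theta_i^2).
  sum_i theta_i^2 = (0.718)^2 = 0.515524.
  gamma(0) = 3 * (1 + 0.515524) = 3 * 1.515524 = 4.546572, which rounds to 4.5466.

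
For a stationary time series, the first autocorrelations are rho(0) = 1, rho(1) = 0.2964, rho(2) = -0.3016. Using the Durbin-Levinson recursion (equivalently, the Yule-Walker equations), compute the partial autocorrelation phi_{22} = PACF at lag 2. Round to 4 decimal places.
\phi_{22} = -0.4270

The PACF at lag k is phi_{kk}, the last component of the solution
to the Yule-Walker system G_k phi = r_k where
  (G_k)_{ij} = rho(|i - j|), (r_k)_i = rho(i), i,j = 1..k.
Equivalently, Durbin-Levinson gives phi_{kk} iteratively:
  phi_{11} = rho(1)
  phi_{kk} = [rho(k) - sum_{j=1..k-1} phi_{k-1,j} rho(k-j)]
            / [1 - sum_{j=1..k-1} phi_{k-1,j} rho(j)],
  phi_{k,j} = phi_{k-1,j} - phi_{kk} phi_{k-1,k-j},  j = 1..k-1.
Step k = 1:
  phi_11 = rho(1) = 0.2964.
Step k = 2:
  phi_22 = [rho(2) - phi_11 rho(1)] / [1 - phi_11 rho(1)] = [-0.3016 - (0.2964)(0.2964)] / [1 - (0.2964)(0.2964)]
         = -0.38945296 / 0.91214704 = -0.427.
Therefore phi_{22} = -0.4270.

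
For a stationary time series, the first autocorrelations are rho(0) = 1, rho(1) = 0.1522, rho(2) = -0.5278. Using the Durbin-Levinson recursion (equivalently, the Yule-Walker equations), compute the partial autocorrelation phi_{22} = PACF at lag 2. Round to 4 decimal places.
\phi_{22} = -0.5640

The PACF at lag k is phi_{kk}, the last component of the solution
to the Yule-Walker system G_k phi = r_k where
  (G_k)_{ij} = rho(|i - j|), (r_k)_i = rho(i), i,j = 1..k.
Equivalently, Durbin-Levinson gives phi_{kk} iteratively:
  phi_{11} = rho(1)
  phi_{kk} = [rho(k) - sum_{j=1..k-1} phi_{k-1,j} rho(k-j)]
            / [1 - sum_{j=1..k-1} phi_{k-1,j} rho(j)],
  phi_{k,j} = phi_{k-1,j} - phi_{kk} phi_{k-1,k-j},  j = 1..k-1.
Step k = 1:
  phi_11 = rho(1) = 0.1522.
Step k = 2:
  phi_22 = [rho(2) - phi_11 rho(1)] / [1 - phi_11 rho(1)] = [-0.5278 - (0.1522)(0.1522)] / [1 - (0.1522)(0.1522)]
         = -0.55096484 / 0.97683516 = -0.564.
Therefore phi_{22} = -0.5640.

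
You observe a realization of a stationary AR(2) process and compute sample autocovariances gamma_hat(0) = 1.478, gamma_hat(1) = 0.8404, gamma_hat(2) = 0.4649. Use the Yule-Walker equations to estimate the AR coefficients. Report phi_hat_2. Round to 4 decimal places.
\hat\phi_{2} = -0.0130

The Yule-Walker equations for an AR(p) process read, in matrix form,
  Gamma_p phi = r_p,   with   (Gamma_p)_{ij} = gamma(|i - j|),
                       (r_p)_i = gamma(i),   i,j = 1..p.
Substitute the sample gammas (Toeplitz matrix and right-hand side of size 2):
  Gamma_p = [[1.478, 0.8404], [0.8404, 1.478]]
  r_p     = [0.8404, 0.4649]
Written out:
  1.478 phi_1 + 0.8404 phi_2 = 0.8404
  0.8404 phi_1 + 1.478 phi_2 = 0.4649
Solve by Cramer's rule:
  det = gamma(0)^2 - gamma(1)^2 = (1.478)^2 - (0.8404)^2 = 2.184484 - 0.70627216 = 1.47821184
  phi_hat_1 = [gamma(1) gamma(0) - gamma(1) gamma(2)] / det = [(0.8404)(1.478) - (0.8404)(0.4649)] / 1.47821184 = 0.85140924 / 1.47821184 = 0.576
  phi_hat_2 = [gamma(0) gamma(2) - gamma(1)^2] / det = [(1.478)(0.4649) - (0.8404)^2] / 1.47821184 = -0.01914996 / 1.47821184 = -0.013
So phi_hat = [0.5760, -0.0130].
Therefore phi_hat_2 = -0.0130.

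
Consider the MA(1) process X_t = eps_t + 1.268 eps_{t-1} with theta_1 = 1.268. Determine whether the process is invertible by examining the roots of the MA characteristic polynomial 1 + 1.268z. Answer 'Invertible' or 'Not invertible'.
\text{Not invertible}

The MA(q) characteristic polynomial is P(z) = 1 + 1.268z.
Invertibility requires all roots to lie outside the unit circle, i.e. |z| > 1 for every root.
This is linear in z: 1 + (1.268) z = 0  =>  z = -1/(1.268) = -0.788644,  |z| = 0.788644.
Moduli of all roots: 0.7886.
All moduli strictly greater than 1? No.
Verdict: Not invertible.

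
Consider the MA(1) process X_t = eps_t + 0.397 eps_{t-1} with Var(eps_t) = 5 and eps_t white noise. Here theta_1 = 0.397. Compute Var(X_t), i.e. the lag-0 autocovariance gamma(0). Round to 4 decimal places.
\gamma(0) = 5.7880

For an MA(q) process X_t = eps_t + sum_i theta_i eps_{t-i} with
Var(eps_t) = sigma^2, the variance is
  gamma(0) = sigma^2 * (1 + sum_i theta_i^2).
  sum_i theta_i^2 = (0.397)^2 = 0.157609.
  gamma(0) = 5 * (1 + 0.157609) = 5 * 1.157609 = 5.788045, which rounds to 5.7880.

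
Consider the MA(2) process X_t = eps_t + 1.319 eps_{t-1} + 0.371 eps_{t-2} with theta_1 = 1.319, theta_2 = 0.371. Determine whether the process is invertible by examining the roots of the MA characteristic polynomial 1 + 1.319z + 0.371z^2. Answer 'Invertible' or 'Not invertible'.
\text{Invertible}

The MA(q) characteristic polynomial is P(z) = 1 + 1.319z + 0.371z^2.
Invertibility requires all roots to lie outside the unit circle, i.e. |z| > 1 for every root.
Set 1 + (1.319) z + (0.371) z^2 = 0, i.e. a z^2 + b z + c = 0 with a = 0.371, b = 1.319, c = 1.
Discriminant D = b^2 - 4ac = (1.319)^2 - 4*(0.371)*1 = 1.739761 - (1.484) = 0.255761.
D >= 0, so the roots are real: z = (-b +/- sqrt(D)) / (2a) = (-1.319 +/- 0.505728) / (0.742).
  z_1 = (-1.319 + 0.505728) / (0.742) = -1.0961,   |z_1| = 1.0961.
  z_2 = (-1.319 - 0.505728) / (0.742) = -2.4592,   |z_2| = 2.4592.
Moduli of all roots: 1.0961, 2.4592.
All moduli strictly greater than 1? Yes.
Verdict: Invertible.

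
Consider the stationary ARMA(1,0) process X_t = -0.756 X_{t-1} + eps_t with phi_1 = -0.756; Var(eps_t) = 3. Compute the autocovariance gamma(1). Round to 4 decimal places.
\gamma(1) = -5.2933

Multiply the model equation by X_{t-k} and take expectations. With theta_0 = psi_0 = 1 and psi_j the MA(infinity) weights, this gives
  gamma(k) - sum_i phi_i gamma(k-i) = c_k,
  c_k = sigma^2 * sum_{j=k..q} theta_j psi_{j-k}   (c_k = 0 for k > q),
using gamma(-m) = gamma(m).
Pure AR (q = 0): c_0 = sigma^2 = 3, c_k = 0 for k >= 1.
Equations for k = 0 and k = 1 (AR order 1):
  gamma(0) = phi_1 gamma(1) + c_0
  gamma(1) = phi_1 gamma(0) + c_1
Substituting the second into the first: gamma(0) (1 - phi_1^2) = c_0 + phi_1 c_1, so
  gamma(0) = c_0 / (1 - phi_1^2) = 3 / (1 - (-0.756)^2) = 3 / 0.428464 = 7.001755.
  gamma(1) = phi_1 gamma(0) = (-0.756)(7.001755) = -5.293327.
Therefore gamma(1) = -5.2933 (to 4 decimal places).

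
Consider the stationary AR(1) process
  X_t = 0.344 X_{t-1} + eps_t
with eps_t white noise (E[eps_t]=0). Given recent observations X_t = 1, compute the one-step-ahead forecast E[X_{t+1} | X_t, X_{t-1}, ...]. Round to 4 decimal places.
E[X_{t+1} \mid \mathcal F_t] = 0.3440

For an AR(p) model X_t = c + sum_i phi_i X_{t-i} + eps_t, the
one-step-ahead conditional mean is
  E[X_{t+1} | X_t, ...] = c + sum_i phi_i X_{t+1-i}.
Substitute known values:
  E[X_{t+1} | ...] = (0.344) * (1)
                   = 0.3440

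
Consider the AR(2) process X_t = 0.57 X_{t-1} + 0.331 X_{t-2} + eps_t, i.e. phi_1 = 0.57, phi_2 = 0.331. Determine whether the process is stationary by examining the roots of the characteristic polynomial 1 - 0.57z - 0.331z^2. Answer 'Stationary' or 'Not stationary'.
\text{Stationary}

The AR(p) characteristic polynomial is P(z) = 1 - 0.57z - 0.331z^2.
Stationarity requires all roots to lie outside the unit circle, i.e. |z| > 1 for every root.
Set 1 + (-0.57) z + (-0.331) z^2 = 0, i.e. a z^2 + b z + c = 0 with a = -0.331, b = -0.57, c = 1.
Discriminant D = b^2 - 4ac = (-0.57)^2 - 4*(-0.331)*1 = 0.3249 - (-1.324) = 1.6489.
D >= 0, so the roots are real: z = (-b +/- sqrt(D)) / (2a) = (0.57 +/- 1.284095) / (-0.662).
  z_1 = (0.57 + 1.284095) / (-0.662) = -2.8007,   |z_1| = 2.8007.
  z_2 = (0.57 - 1.284095) / (-0.662) = 1.0787,   |z_2| = 1.0787.
Moduli of all roots: 2.8007, 1.0787.
All moduli strictly greater than 1? Yes.
Verdict: Stationary.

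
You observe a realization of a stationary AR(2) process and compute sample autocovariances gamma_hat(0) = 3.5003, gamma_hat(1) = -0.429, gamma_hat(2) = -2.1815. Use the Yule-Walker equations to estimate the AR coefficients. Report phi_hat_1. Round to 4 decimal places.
\hat\phi_{1} = -0.2020

The Yule-Walker equations for an AR(p) process read, in matrix form,
  Gamma_p phi = r_p,   with   (Gamma_p)_{ij} = gamma(|i - j|),
                       (r_p)_i = gamma(i),   i,j = 1..p.
Substitute the sample gammas (Toeplitz matrix and right-hand side of size 2):
  Gamma_p = [[3.5003, -0.429], [-0.429, 3.5003]]
  r_p     = [-0.429, -2.1815]
Written out:
  3.5003 phi_1 - 0.429 phi_2 = -0.429
  -0.429 phi_1 + 3.5003 phi_2 = -2.1815
Solve by Cramer's rule:
  det = gamma(0)^2 - gamma(1)^2 = (3.5003)^2 - (-0.429)^2 = 12.25210009 - 0.184041 = 12.06805909
  phi_hat_1 = [gamma(1) gamma(0) - gamma(1) gamma(2)] / det = [(-0.429)(3.5003) - (-0.429)(-2.1815)] / 12.06805909 = -2.4374922 / 12.06805909 = -0.202
  phi_hat_2 = [gamma(0) gamma(2) - gamma(1)^2] / det = [(3.5003)(-2.1815) - (-0.429)^2] / 12.06805909 = -7.81994545 / 12.06805909 = -0.648
So phi_hat = [-0.2020, -0.6480].
Therefore phi_hat_1 = -0.2020.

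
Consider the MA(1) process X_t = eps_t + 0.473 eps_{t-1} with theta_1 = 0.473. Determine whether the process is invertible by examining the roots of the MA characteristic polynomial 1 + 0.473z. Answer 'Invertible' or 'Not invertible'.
\text{Invertible}

The MA(q) characteristic polynomial is P(z) = 1 + 0.473z.
Invertibility requires all roots to lie outside the unit circle, i.e. |z| > 1 for every root.
This is linear in z: 1 + (0.473) z = 0  =>  z = -1/(0.473) = -2.114165,  |z| = 2.114165.
Moduli of all roots: 2.1142.
All moduli strictly greater than 1? Yes.
Verdict: Invertible.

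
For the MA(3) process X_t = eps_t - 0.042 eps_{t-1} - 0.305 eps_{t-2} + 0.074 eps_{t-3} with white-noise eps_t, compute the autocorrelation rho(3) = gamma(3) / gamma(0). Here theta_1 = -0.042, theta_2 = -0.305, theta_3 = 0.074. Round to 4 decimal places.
\rho(3) = 0.0673

For an MA(q) process with theta_0 = 1, the autocovariance is
  gamma(k) = sigma^2 * sum_{i=0..q-k} theta_i * theta_{i+k},
and rho(k) = gamma(k) / gamma(0). Sigma^2 cancels.
  numerator   = (1)*(0.074) = 0.074.
  denominator = (1)^2 + (-0.042)^2 + (-0.305)^2 + (0.074)^2 = 1.100265.
  rho(3) = 0.074 / 1.100265 = 0.0673.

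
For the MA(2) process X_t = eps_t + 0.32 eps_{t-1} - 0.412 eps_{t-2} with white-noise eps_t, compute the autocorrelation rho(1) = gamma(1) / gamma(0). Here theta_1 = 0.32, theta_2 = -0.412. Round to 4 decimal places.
\rho(1) = 0.1479

For an MA(q) process with theta_0 = 1, the autocovariance is
  gamma(k) = sigma^2 * sum_{i=0..q-k} theta_i * theta_{i+k},
and rho(k) = gamma(k) / gamma(0). Sigma^2 cancels.
  numerator   = (1)*(0.32) + (0.32)*(-0.412) = 0.18816.
  denominator = (1)^2 + (0.32)^2 + (-0.412)^2 = 1.272144.
  rho(1) = 0.18816 / 1.272144 = 0.1479.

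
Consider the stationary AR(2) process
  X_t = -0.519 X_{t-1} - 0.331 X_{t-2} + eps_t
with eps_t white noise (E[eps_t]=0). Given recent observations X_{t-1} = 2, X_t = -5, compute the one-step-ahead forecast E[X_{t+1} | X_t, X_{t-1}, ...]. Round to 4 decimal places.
E[X_{t+1} \mid \mathcal F_t] = 1.9330

For an AR(p) model X_t = c + sum_i phi_i X_{t-i} + eps_t, the
one-step-ahead conditional mean is
  E[X_{t+1} | X_t, ...] = c + sum_i phi_i X_{t+1-i}.
Substitute known values:
  E[X_{t+1} | ...] = (-0.519) * (-5) + (-0.331) * (2)
                   = 1.9330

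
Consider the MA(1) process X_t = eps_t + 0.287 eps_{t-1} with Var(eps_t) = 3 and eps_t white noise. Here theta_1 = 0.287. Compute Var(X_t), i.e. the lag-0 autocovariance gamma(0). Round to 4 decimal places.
\gamma(0) = 3.2471

For an MA(q) process X_t = eps_t + sum_i theta_i eps_{t-i} with
Var(eps_t) = sigma^2, the variance is
  gamma(0) = sigma^2 * (1 + sum_i theta_i^2).
  sum_i theta_i^2 = (0.287)^2 = 0.082369.
  gamma(0) = 3 * (1 + 0.082369) = 3 * 1.082369 = 3.247107, which rounds to 3.2471.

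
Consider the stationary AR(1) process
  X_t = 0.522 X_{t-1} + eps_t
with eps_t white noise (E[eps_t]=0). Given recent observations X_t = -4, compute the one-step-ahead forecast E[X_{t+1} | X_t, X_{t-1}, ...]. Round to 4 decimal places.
E[X_{t+1} \mid \mathcal F_t] = -2.0880

For an AR(p) model X_t = c + sum_i phi_i X_{t-i} + eps_t, the
one-step-ahead conditional mean is
  E[X_{t+1} | X_t, ...] = c + sum_i phi_i X_{t+1-i}.
Substitute known values:
  E[X_{t+1} | ...] = (0.522) * (-4)
                   = -2.0880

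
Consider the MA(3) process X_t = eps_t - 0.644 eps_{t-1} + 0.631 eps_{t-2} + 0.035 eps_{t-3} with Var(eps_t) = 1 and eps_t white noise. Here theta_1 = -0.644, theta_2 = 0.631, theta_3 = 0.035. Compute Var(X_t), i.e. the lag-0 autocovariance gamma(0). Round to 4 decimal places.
\gamma(0) = 1.8141

For an MA(q) process X_t = eps_t + sum_i theta_i eps_{t-i} with
Var(eps_t) = sigma^2, the variance is
  gamma(0) = sigma^2 * (1 + sum_i theta_i^2).
  sum_i theta_i^2 = (-0.644)^2 + (0.631)^2 + (0.035)^2 = 0.414736 + 0.398161 + 0.001225 = 0.814122.
  gamma(0) = 1 * (1 + 0.814122) = 1 * 1.814122 = 1.814122, which rounds to 1.8141.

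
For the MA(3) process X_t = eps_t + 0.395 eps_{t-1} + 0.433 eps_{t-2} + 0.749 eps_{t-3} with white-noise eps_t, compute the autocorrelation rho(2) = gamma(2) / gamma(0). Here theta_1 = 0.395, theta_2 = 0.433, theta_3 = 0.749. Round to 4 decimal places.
\rho(2) = 0.3827

For an MA(q) process with theta_0 = 1, the autocovariance is
  gamma(k) = sigma^2 * sum_{i=0..q-k} theta_i * theta_{i+k},
and rho(k) = gamma(k) / gamma(0). Sigma^2 cancels.
  numerator   = (1)*(0.433) + (0.395)*(0.749) = 0.728855.
  denominator = (1)^2 + (0.395)^2 + (0.433)^2 + (0.749)^2 = 1.904515.
  rho(2) = 0.728855 / 1.904515 = 0.3827.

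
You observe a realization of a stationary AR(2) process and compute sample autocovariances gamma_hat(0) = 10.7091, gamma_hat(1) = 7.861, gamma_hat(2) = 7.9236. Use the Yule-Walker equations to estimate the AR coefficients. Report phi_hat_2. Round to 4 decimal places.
\hat\phi_{2} = 0.4360

The Yule-Walker equations for an AR(p) process read, in matrix form,
  Gamma_p phi = r_p,   with   (Gamma_p)_{ij} = gamma(|i - j|),
                       (r_p)_i = gamma(i),   i,j = 1..p.
Substitute the sample gammas (Toeplitz matrix and right-hand side of size 2):
  Gamma_p = [[10.7091, 7.861], [7.861, 10.7091]]
  r_p     = [7.861, 7.9236]
Written out:
  10.7091 phi_1 + 7.861 phi_2 = 7.861
  7.861 phi_1 + 10.7091 phi_2 = 7.9236
Solve by Cramer's rule:
  det = gamma(0)^2 - gamma(1)^2 = (10.7091)^2 - (7.861)^2 = 114.68482281 - 61.795321 = 52.88950181
  phi_hat_1 = [gamma(1) gamma(0) - gamma(1) gamma(2)] / det = [(7.861)(10.7091) - (7.861)(7.9236)] / 52.88950181 = 21.8968155 / 52.88950181 = 0.414
  phi_hat_2 = [gamma(0) gamma(2) - gamma(1)^2] / det = [(10.7091)(7.9236) - (7.861)^2] / 52.88950181 = 23.05930376 / 52.88950181 = 0.436
So phi_hat = [0.4140, 0.4360].
Therefore phi_hat_2 = 0.4360.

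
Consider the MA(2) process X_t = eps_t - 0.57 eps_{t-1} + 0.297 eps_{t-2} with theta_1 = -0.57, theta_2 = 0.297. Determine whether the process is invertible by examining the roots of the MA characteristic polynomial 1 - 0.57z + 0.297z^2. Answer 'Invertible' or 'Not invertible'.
\text{Invertible}

The MA(q) characteristic polynomial is P(z) = 1 - 0.57z + 0.297z^2.
Invertibility requires all roots to lie outside the unit circle, i.e. |z| > 1 for every root.
Set 1 + (-0.57) z + (0.297) z^2 = 0, i.e. a z^2 + b z + c = 0 with a = 0.297, b = -0.57, c = 1.
Discriminant D = b^2 - 4ac = (-0.57)^2 - 4*(0.297)*1 = 0.3249 - (1.188) = -0.8631.
D < 0, so the roots are the complex-conjugate pair z = (-b +/- i sqrt(-D)) / (2a) = 0.9596 +/- 1.564i.
For a conjugate pair |z|^2 = z * conj(z) = (product of roots) = c/a = 1/(0.297) = 3.367003, so |z| = sqrt(3.367003) = 1.8349 for both roots.
Moduli of all roots: 1.8349, 1.8349.
All moduli strictly greater than 1? Yes.
Verdict: Invertible.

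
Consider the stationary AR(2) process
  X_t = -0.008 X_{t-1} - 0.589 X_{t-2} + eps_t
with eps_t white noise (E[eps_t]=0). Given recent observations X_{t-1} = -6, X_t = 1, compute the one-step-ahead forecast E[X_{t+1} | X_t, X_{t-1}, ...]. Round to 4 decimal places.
E[X_{t+1} \mid \mathcal F_t] = 3.5260

For an AR(p) model X_t = c + sum_i phi_i X_{t-i} + eps_t, the
one-step-ahead conditional mean is
  E[X_{t+1} | X_t, ...] = c + sum_i phi_i X_{t+1-i}.
Substitute known values:
  E[X_{t+1} | ...] = (-0.008) * (1) + (-0.589) * (-6)
                   = 3.5260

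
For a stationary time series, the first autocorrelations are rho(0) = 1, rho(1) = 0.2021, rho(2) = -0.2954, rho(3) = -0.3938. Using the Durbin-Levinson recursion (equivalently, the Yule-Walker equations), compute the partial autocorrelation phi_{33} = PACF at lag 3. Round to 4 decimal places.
\phi_{33} = -0.2880

The PACF at lag k is phi_{kk}, the last component of the solution
to the Yule-Walker system G_k phi = r_k where
  (G_k)_{ij} = rho(|i - j|), (r_k)_i = rho(i), i,j = 1..k.
Equivalently, Durbin-Levinson gives phi_{kk} iteratively:
  phi_{11} = rho(1)
  phi_{kk} = [rho(k) - sum_{j=1..k-1} phi_{k-1,j} rho(k-j)]
            / [1 - sum_{j=1..k-1} phi_{k-1,j} rho(j)],
  phi_{k,j} = phi_{k-1,j} - phi_{kk} phi_{k-1,k-j},  j = 1..k-1.
Step k = 1:
  phi_11 = rho(1) = 0.2021.
Step k = 2:
  phi_22 = [rho(2) - phi_11 rho(1)] / [1 - phi_11 rho(1)] = [-0.2954 - (0.2021)(0.2021)] / [1 - (0.2021)(0.2021)]
         = -0.33624441 / 0.95915559 = -0.350563.
  Update: phi_21 = phi_11 - phi_22 phi_11 = 0.2021 - (-0.350563)(0.2021) = 0.272949.
Step k = 3:
  phi_33 = [rho(3) - phi_21 rho(2) - phi_22 rho(1)] / [1 - phi_21 rho(1) - phi_22 rho(2)]
    numerator   = -0.3938 - (0.272949)(-0.2954) - (-0.350563)(0.2021) = -0.24232216
    denominator = 1 - (0.272949)(0.2021) - (-0.350563)(-0.2954) = 0.84128076
  phi_33 = -0.24232216 / 0.84128076 = -0.288.
Therefore phi_{33} = -0.2880.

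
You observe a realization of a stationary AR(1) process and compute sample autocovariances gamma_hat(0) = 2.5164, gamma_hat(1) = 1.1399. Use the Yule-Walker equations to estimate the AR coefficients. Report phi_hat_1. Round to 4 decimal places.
\hat\phi_{1} = 0.4530

The Yule-Walker equations for an AR(p) process read, in matrix form,
  Gamma_p phi = r_p,   with   (Gamma_p)_{ij} = gamma(|i - j|),
                       (r_p)_i = gamma(i),   i,j = 1..p.
Substitute the sample gammas (Toeplitz matrix and right-hand side of size 1):
  Gamma_p = [[2.5164]]
  r_p     = [1.1399]
With p = 1 this is the single equation gamma(0) phi_1 = gamma(1):
  phi_hat_1 = gamma(1) / gamma(0) = 1.1399 / 2.5164 = 0.4530.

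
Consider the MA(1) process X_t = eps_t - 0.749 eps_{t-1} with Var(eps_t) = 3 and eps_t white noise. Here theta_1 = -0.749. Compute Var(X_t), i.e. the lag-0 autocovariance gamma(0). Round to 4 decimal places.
\gamma(0) = 4.6830

For an MA(q) process X_t = eps_t + sum_i theta_i eps_{t-i} with
Var(eps_t) = sigma^2, the variance is
  gamma(0) = sigma^2 * (1 + sum_i theta_i^2).
  sum_i theta_i^2 = (-0.749)^2 = 0.561001.
  gamma(0) = 3 * (1 + 0.561001) = 3 * 1.561001 = 4.683003, which rounds to 4.6830.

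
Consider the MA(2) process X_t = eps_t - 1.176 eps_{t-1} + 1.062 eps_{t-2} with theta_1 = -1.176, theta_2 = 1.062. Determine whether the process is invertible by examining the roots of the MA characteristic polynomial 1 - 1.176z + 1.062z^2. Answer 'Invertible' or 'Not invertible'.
\text{Not invertible}

The MA(q) characteristic polynomial is P(z) = 1 - 1.176z + 1.062z^2.
Invertibility requires all roots to lie outside the unit circle, i.e. |z| > 1 for every root.
Set 1 + (-1.176) z + (1.062) z^2 = 0, i.e. a z^2 + b z + c = 0 with a = 1.062, b = -1.176, c = 1.
Discriminant D = b^2 - 4ac = (-1.176)^2 - 4*(1.062)*1 = 1.382976 - (4.248) = -2.865024.
D < 0, so the roots are the complex-conjugate pair z = (-b +/- i sqrt(-D)) / (2a) = 0.5537 +/- 0.7969i.
For a conjugate pair |z|^2 = z * conj(z) = (product of roots) = c/a = 1/(1.062) = 0.94162, so |z| = sqrt(0.94162) = 0.9704 for both roots.
Moduli of all roots: 0.9704, 0.9704.
All moduli strictly greater than 1? No.
Verdict: Not invertible.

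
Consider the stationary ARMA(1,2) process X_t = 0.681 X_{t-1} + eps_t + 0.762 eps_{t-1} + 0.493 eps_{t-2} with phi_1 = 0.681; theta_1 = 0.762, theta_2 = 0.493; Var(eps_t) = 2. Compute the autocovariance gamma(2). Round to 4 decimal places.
\gamma(2) = 9.6182

Multiply the model equation by X_{t-k} and take expectations. With theta_0 = psi_0 = 1 and psi_j the MA(infinity) weights, this gives
  gamma(k) - sum_i phi_i gamma(k-i) = c_k,
  c_k = sigma^2 * sum_{j=k..q} theta_j psi_{j-k}   (c_k = 0 for k > q),
using gamma(-m) = gamma(m).
psi-weights needed (psi_j = theta_j + sum_i phi_i psi_{j-i}):
  psi_1 = theta_1 + phi_1 = 0.762 + (0.681) = 1.443
  psi_2 = theta_2 + phi_1 psi_1 = 0.493 + (0.681)(1.443) = 1.475683
Right-hand sides:
  c_0 = sigma^2 (1 + theta_1 psi_1 + theta_2 psi_2) = 2 * (1 + (0.762)(1.443) + (0.493)(1.475683)) = 2 * 2.827078 = 5.654155
  c_1 = sigma^2 (theta_1 + theta_2 psi_1) = 2 * (0.762 + (0.493)(1.443)) = 2.946798
  c_2 = sigma^2 theta_2 = 2 * (0.493) = 0.986
Equations for k = 0 and k = 1 (AR order 1):
  gamma(0) = phi_1 gamma(1) + c_0
  gamma(1) = phi_1 gamma(0) + c_1
Substituting the second into the first: gamma(0) (1 - phi_1^2) = c_0 + phi_1 c_1, so
  gamma(0) = (c_0 + phi_1 c_1) / (1 - phi_1^2) = (5.654155 + (0.681)(2.946798)) / (1 - (0.681)^2) = 7.660925 / 0.536239 = 14.2864.
  gamma(1) = phi_1 gamma(0) + c_1 = (0.681)(14.2864) + (2.946798) = 12.675836.
For k = 2: gamma(2) = phi_1 gamma(1) + c_2
  = (0.681)(12.675836) + (0.986) = 9.618245.
Therefore gamma(2) = 9.6182 (to 4 decimal places).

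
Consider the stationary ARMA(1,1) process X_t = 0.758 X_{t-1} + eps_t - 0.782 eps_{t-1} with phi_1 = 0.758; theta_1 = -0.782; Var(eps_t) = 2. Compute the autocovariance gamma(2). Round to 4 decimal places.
\gamma(2) = -0.0348

Multiply the model equation by X_{t-k} and take expectations. With theta_0 = psi_0 = 1 and psi_j the MA(infinity) weights, this gives
  gamma(k) - sum_i phi_i gamma(k-i) = c_k,
  c_k = sigma^2 * sum_{j=k..q} theta_j psi_{j-k}   (c_k = 0 for k > q),
using gamma(-m) = gamma(m).
psi-weights needed (psi_j = theta_j + sum_i phi_i psi_{j-i}):
  psi_1 = theta_1 + phi_1 = -0.782 + (0.758) = -0.024
Right-hand sides:
  c_0 = sigma^2 (1 + theta_1 psi_1) = 2 * (1 + (-0.782)(-0.024)) = 2 * 1.018768 = 2.037536
  c_1 = sigma^2 theta_1 = 2 * (-0.782) = -1.564
  c_2 = 0
Equations for k = 0 and k = 1 (AR order 1):
  gamma(0) = phi_1 gamma(1) + c_0
  gamma(1) = phi_1 gamma(0) + c_1
Substituting the second into the first: gamma(0) (1 - phi_1^2) = c_0 + phi_1 c_1, so
  gamma(0) = (c_0 + phi_1 c_1) / (1 - phi_1^2) = (2.037536 + (0.758)(-1.564)) / (1 - (0.758)^2) = 0.852024 / 0.425436 = 2.002708.
  gamma(1) = phi_1 gamma(0) + c_1 = (0.758)(2.002708) + (-1.564) = -0.045947.
For k = 2 (> q): gamma(2) = phi_1 gamma(1) = (0.758)(-0.045947) = -0.034828.
Therefore gamma(2) = -0.0348 (to 4 decimal places).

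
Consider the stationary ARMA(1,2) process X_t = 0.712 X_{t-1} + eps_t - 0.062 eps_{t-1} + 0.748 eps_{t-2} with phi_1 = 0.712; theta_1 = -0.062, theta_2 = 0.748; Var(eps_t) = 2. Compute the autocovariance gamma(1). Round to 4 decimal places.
\gamma(1) = 7.1081

Multiply the model equation by X_{t-k} and take expectations. With theta_0 = psi_0 = 1 and psi_j the MA(infinity) weights, this gives
  gamma(k) - sum_i phi_i gamma(k-i) = c_k,
  c_k = sigma^2 * sum_{j=k..q} theta_j psi_{j-k}   (c_k = 0 for k > q),
using gamma(-m) = gamma(m).
psi-weights needed (psi_j = theta_j + sum_i phi_i psi_{j-i}):
  psi_1 = theta_1 + phi_1 = -0.062 + (0.712) = 0.65
  psi_2 = theta_2 + phi_1 psi_1 = 0.748 + (0.712)(0.65) = 1.2108
Right-hand sides:
  c_0 = sigma^2 (1 + theta_1 psi_1 + theta_2 psi_2) = 2 * (1 + (-0.062)(0.65) + (0.748)(1.2108)) = 2 * 1.865378 = 3.730757
  c_1 = sigma^2 (theta_1 + theta_2 psi_1) = 2 * (-0.062 + (0.748)(0.65)) = 0.8484
  c_2 = sigma^2 theta_2 = 2 * (0.748) = 1.496
Equations for k = 0 and k = 1 (AR order 1):
  gamma(0) = phi_1 gamma(1) + c_0
  gamma(1) = phi_1 gamma(0) + c_1
Substituting the second into the first: gamma(0) (1 - phi_1^2) = c_0 + phi_1 c_1, so
  gamma(0) = (c_0 + phi_1 c_1) / (1 - phi_1^2) = (3.730757 + (0.712)(0.8484)) / (1 - (0.712)^2) = 4.334818 / 0.493056 = 8.791735.
  gamma(1) = phi_1 gamma(0) + c_1 = (0.712)(8.791735) + (0.8484) = 7.108115.
Therefore gamma(1) = 7.1081 (to 4 decimal places).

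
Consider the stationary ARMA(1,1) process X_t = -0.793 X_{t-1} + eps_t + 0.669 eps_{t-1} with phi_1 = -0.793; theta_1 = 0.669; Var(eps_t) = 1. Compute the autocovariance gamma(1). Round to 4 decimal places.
\gamma(1) = -0.1569

Multiply the model equation by X_{t-k} and take expectations. With theta_0 = psi_0 = 1 and psi_j the MA(infinity) weights, this gives
  gamma(k) - sum_i phi_i gamma(k-i) = c_k,
  c_k = sigma^2 * sum_{j=k..q} theta_j psi_{j-k}   (c_k = 0 for k > q),
using gamma(-m) = gamma(m).
psi-weights needed (psi_j = theta_j + sum_i phi_i psi_{j-i}):
  psi_1 = theta_1 + phi_1 = 0.669 + (-0.793) = -0.124
Right-hand sides:
  c_0 = sigma^2 (1 + theta_1 psi_1) = 1 * (1 + (0.669)(-0.124)) = 1 * 0.917044 = 0.917044
  c_1 = sigma^2 theta_1 = 1 * (0.669) = 0.669
  c_2 = 0
Equations for k = 0 and k = 1 (AR order 1):
  gamma(0) = phi_1 gamma(1) + c_0
  gamma(1) = phi_1 gamma(0) + c_1
Substituting the second into the first: gamma(0) (1 - phi_1^2) = c_0 + phi_1 c_1, so
  gamma(0) = (c_0 + phi_1 c_1) / (1 - phi_1^2) = (0.917044 + (-0.793)(0.669)) / (1 - (-0.793)^2) = 0.386527 / 0.371151 = 1.041428.
  gamma(1) = phi_1 gamma(0) + c_1 = (-0.793)(1.041428) + (0.669) = -0.156852.
Therefore gamma(1) = -0.1569 (to 4 decimal places).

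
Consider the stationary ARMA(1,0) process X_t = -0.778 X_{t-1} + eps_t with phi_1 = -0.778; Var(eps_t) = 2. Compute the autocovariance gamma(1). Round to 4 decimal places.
\gamma(1) = -3.9421

Multiply the model equation by X_{t-k} and take expectations. With theta_0 = psi_0 = 1 and psi_j the MA(infinity) weights, this gives
  gamma(k) - sum_i phi_i gamma(k-i) = c_k,
  c_k = sigma^2 * sum_{j=k..q} theta_j psi_{j-k}   (c_k = 0 for k > q),
using gamma(-m) = gamma(m).
Pure AR (q = 0): c_0 = sigma^2 = 2, c_k = 0 for k >= 1.
Equations for k = 0 and k = 1 (AR order 1):
  gamma(0) = phi_1 gamma(1) + c_0
  gamma(1) = phi_1 gamma(0) + c_1
Substituting the second into the first: gamma(0) (1 - phi_1^2) = c_0 + phi_1 c_1, so
  gamma(0) = c_0 / (1 - phi_1^2) = 2 / (1 - (-0.778)^2) = 2 / 0.394716 = 5.066934.
  gamma(1) = phi_1 gamma(0) = (-0.778)(5.066934) = -3.942075.
Therefore gamma(1) = -3.9421 (to 4 decimal places).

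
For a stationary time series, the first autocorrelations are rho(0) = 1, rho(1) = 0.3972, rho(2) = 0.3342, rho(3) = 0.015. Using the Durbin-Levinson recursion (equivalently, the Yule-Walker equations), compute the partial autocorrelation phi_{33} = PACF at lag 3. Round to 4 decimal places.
\phi_{33} = -0.2150

The PACF at lag k is phi_{kk}, the last component of the solution
to the Yule-Walker system G_k phi = r_k where
  (G_k)_{ij} = rho(|i - j|), (r_k)_i = rho(i), i,j = 1..k.
Equivalently, Durbin-Levinson gives phi_{kk} iteratively:
  phi_{11} = rho(1)
  phi_{kk} = [rho(k) - sum_{j=1..k-1} phi_{k-1,j} rho(k-j)]
            / [1 - sum_{j=1..k-1} phi_{k-1,j} rho(j)],
  phi_{k,j} = phi_{k-1,j} - phi_{kk} phi_{k-1,k-j},  j = 1..k-1.
Step k = 1:
  phi_11 = rho(1) = 0.3972.
Step k = 2:
  phi_22 = [rho(2) - phi_11 rho(1)] / [1 - phi_11 rho(1)] = [0.3342 - (0.3972)(0.3972)] / [1 - (0.3972)(0.3972)]
         = 0.17643216 / 0.84223216 = 0.209482.
  Update: phi_21 = phi_11 - phi_22 phi_11 = 0.3972 - (0.209482)(0.3972) = 0.313994.
Step k = 3:
  phi_33 = [rho(3) - phi_21 rho(2) - phi_22 rho(1)] / [1 - phi_21 rho(1) - phi_22 rho(2)]
    numerator   = 0.015 - (0.313994)(0.3342) - (0.209482)(0.3972) = -0.17314286
    denominator = 1 - (0.313994)(0.3972) - (0.209482)(0.3342) = 0.80527286
  phi_33 = -0.17314286 / 0.80527286 = -0.215.
Therefore phi_{33} = -0.2150.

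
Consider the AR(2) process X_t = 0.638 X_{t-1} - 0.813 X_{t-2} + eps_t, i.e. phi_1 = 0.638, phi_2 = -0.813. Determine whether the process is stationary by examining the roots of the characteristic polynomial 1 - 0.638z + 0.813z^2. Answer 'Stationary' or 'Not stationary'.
\text{Stationary}

The AR(p) characteristic polynomial is P(z) = 1 - 0.638z + 0.813z^2.
Stationarity requires all roots to lie outside the unit circle, i.e. |z| > 1 for every root.
Set 1 + (-0.638) z + (0.813) z^2 = 0, i.e. a z^2 + b z + c = 0 with a = 0.813, b = -0.638, c = 1.
Discriminant D = b^2 - 4ac = (-0.638)^2 - 4*(0.813)*1 = 0.407044 - (3.252) = -2.844956.
D < 0, so the roots are the complex-conjugate pair z = (-b +/- i sqrt(-D)) / (2a) = 0.3924 +/- 1.0373i.
For a conjugate pair |z|^2 = z * conj(z) = (product of roots) = c/a = 1/(0.813) = 1.230012, so |z| = sqrt(1.230012) = 1.1091 for both roots.
Moduli of all roots: 1.1091, 1.1091.
All moduli strictly greater than 1? Yes.
Verdict: Stationary.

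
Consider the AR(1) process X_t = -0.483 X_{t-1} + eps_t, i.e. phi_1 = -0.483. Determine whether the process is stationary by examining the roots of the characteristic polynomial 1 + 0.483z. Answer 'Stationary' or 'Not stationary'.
\text{Stationary}

The AR(p) characteristic polynomial is P(z) = 1 + 0.483z.
Stationarity requires all roots to lie outside the unit circle, i.e. |z| > 1 for every root.
This is linear in z: 1 + (0.483) z = 0  =>  z = -1/(0.483) = -2.070393,  |z| = 2.070393.
Moduli of all roots: 2.0704.
All moduli strictly greater than 1? Yes.
Verdict: Stationary.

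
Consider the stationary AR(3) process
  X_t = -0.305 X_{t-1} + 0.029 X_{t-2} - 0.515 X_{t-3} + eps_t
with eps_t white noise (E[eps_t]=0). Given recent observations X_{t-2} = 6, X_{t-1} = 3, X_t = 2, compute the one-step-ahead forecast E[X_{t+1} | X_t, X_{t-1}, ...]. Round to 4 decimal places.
E[X_{t+1} \mid \mathcal F_t] = -3.6130

For an AR(p) model X_t = c + sum_i phi_i X_{t-i} + eps_t, the
one-step-ahead conditional mean is
  E[X_{t+1} | X_t, ...] = c + sum_i phi_i X_{t+1-i}.
Substitute known values:
  E[X_{t+1} | ...] = (-0.305) * (2) + (0.029) * (3) + (-0.515) * (6)
                   = -3.6130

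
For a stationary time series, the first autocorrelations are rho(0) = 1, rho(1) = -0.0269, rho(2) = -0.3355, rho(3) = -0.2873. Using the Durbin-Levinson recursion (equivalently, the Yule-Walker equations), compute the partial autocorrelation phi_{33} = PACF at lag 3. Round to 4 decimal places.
\phi_{33} = -0.3480

The PACF at lag k is phi_{kk}, the last component of the solution
to the Yule-Walker system G_k phi = r_k where
  (G_k)_{ij} = rho(|i - j|), (r_k)_i = rho(i), i,j = 1..k.
Equivalently, Durbin-Levinson gives phi_{kk} iteratively:
  phi_{11} = rho(1)
  phi_{kk} = [rho(k) - sum_{j=1..k-1} phi_{k-1,j} rho(k-j)]
            / [1 - sum_{j=1..k-1} phi_{k-1,j} rho(j)],
  phi_{k,j} = phi_{k-1,j} - phi_{kk} phi_{k-1,k-j},  j = 1..k-1.
Step k = 1:
  phi_11 = rho(1) = -0.0269.
Step k = 2:
  phi_22 = [rho(2) - phi_11 rho(1)] / [1 - phi_11 rho(1)] = [-0.3355 - (-0.0269)(-0.0269)] / [1 - (-0.0269)(-0.0269)]
         = -0.33622361 / 0.99927639 = -0.336467.
  Update: phi_21 = phi_11 - phi_22 phi_11 = -0.0269 - (-0.336467)(-0.0269) = -0.035951.
Step k = 3:
  phi_33 = [rho(3) - phi_21 rho(2) - phi_22 rho(1)] / [1 - phi_21 rho(1) - phi_22 rho(2)]
    numerator   = -0.2873 - (-0.035951)(-0.3355) - (-0.336467)(-0.0269) = -0.30841251
    denominator = 1 - (-0.035951)(-0.0269) - (-0.336467)(-0.3355) = 0.88614821
  phi_33 = -0.30841251 / 0.88614821 = -0.348.
Therefore phi_{33} = -0.3480.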